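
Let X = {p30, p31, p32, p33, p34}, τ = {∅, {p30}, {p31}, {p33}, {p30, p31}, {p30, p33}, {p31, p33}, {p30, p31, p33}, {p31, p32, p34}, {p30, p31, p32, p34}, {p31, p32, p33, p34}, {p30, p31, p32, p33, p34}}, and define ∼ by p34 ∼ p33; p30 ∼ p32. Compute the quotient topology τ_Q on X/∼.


X/∼ = {[p30=p32], [p31], [p33=p34]}; |τ_Q| = 3.

Equivalence classes: [p30=p32], [p31], [p33=p34].
Quotient map π: X → X/∼ sends p30 ↦ [p30=p32], p31 ↦ [p31], p32 ↦ [p30=p32], p33 ↦ [p33=p34], p34 ↦ [p33=p34].
For each subset V ⊆ X/∼, compute π^{-1}(V) ⊆ X and check whether π^{-1}(V) ∈ τ. V is open in τ_Q iff π^{-1}(V) ∈ τ.
  V = {}: π^{-1}(V) = ∅ ∈ τ ✓.
  V = {[p30=p32]}: π^{-1}(V) = {p30, p32} ∉ τ ✗.
  V = {[p31]}: π^{-1}(V) = {p31} ∈ τ ✓.
  V = {[p30=p32], [p31]}: π^{-1}(V) = {p30, p31, p32} ∉ τ ✗.
  V = {[p33=p34]}: π^{-1}(V) = {p33, p34} ∉ τ ✗.
  V = {[p30=p32], [p33=p34]}: π^{-1}(V) = {p30, p32, p33, p34} ∉ τ ✗.
  V = {[p31], [p33=p34]}: π^{-1}(V) = {p31, p33, p34} ∉ τ ✗.
  V = {[p30=p32], [p31], [p33=p34]}: π^{-1}(V) = {p30, p31, p32, p33, p34} ∈ τ ✓.
Open sets in the quotient: τ_Q = {{}, {[p31]}, {[p30=p32], [p31], [p33=p34]}} (3 elements).


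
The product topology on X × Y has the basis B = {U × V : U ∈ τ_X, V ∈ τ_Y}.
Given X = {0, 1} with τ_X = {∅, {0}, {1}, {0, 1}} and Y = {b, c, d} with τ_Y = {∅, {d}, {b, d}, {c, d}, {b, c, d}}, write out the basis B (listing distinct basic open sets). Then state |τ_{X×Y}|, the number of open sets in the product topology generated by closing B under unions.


Basis B = {∅ × ∅, {0} × {d}, {1} × {d}, {0} × {b, d}, {0} × {c, d}, {0, 1} × {d}, {1} × {b, d}, {1} × {c, d}, {0} × {b, c, d}, {1} × {b, c, d}, {0, 1} × {b, d}, {0, 1} × {c, d}, {0, 1} × {b, c, d}}; |τ_{X×Y}| = 25.

Enumerate products U × V with U ∈ τ_X, V ∈ τ_Y (deduplicated):
  ∅ × ∅ = {} (∅)
  {0} × {d} = {(0,d)}
  {1} × {d} = {(1,d)}
  {0} × {b, d} = {(0,b), (0,d)}
  {0} × {c, d} = {(0,c), (0,d)}
  {0, 1} × {d} = {(0,d), (1,d)}
  {1} × {b, d} = {(1,b), (1,d)}
  {1} × {c, d} = {(1,c), (1,d)}
  {0} × {b, c, d} = {(0,b), (0,c), (0,d)}
  {1} × {b, c, d} = {(1,b), (1,c), (1,d)}
  {0, 1} × {b, d} = {(0,b), (0,d), (1,b), (1,d)}
  {0, 1} × {c, d} = {(0,c), (0,d), (1,c), (1,d)}
  {0, 1} × {b, c, d} = {(0,b), (0,c), (0,d), (1,b), (1,c), (1,d)}
These 13 distinct sets form the basis B.
Close under arbitrary unions to get τ_{X×Y}; counting gives |τ_{X×Y}| = 25.


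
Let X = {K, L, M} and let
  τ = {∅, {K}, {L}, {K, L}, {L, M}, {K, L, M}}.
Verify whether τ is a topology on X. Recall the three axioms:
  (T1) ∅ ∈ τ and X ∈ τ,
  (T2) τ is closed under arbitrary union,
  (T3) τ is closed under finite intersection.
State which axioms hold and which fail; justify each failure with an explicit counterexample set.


τ IS a topology on X.

Axiom (T1): ∅ ∈ τ? Yes; X ∈ τ? Yes.
Axiom (T2/T3): check pairwise unions and intersections of members of τ.
All pairwise intersections and unions checked — each lies in τ. Therefore τ satisfies (T1), (T2), (T3): it IS a topology on X.


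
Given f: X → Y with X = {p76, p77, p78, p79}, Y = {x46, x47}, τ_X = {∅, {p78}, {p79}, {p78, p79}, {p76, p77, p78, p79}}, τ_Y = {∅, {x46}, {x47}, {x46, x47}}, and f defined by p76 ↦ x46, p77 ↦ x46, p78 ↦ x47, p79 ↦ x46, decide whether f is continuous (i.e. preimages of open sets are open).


f is NOT continuous.

Compute f^{-1}(U) for each U ∈ τ_Y:
  U = ∅: f^{-1}(U) = ∅ ∈ τ_X ✓.
  U = {x46}: f^{-1}(U) = {p76, p77, p79} ∉ τ_X ✗.
  U = {x47}: f^{-1}(U) = {p78} ∈ τ_X ✓.
  U = {x46, x47}: f^{-1}(U) = {p76, p77, p78, p79} ∈ τ_X ✓.
Found U = {x46} with f^{-1}(U) = {p76, p77, p79} not in τ_X. Therefore f is NOT continuous.


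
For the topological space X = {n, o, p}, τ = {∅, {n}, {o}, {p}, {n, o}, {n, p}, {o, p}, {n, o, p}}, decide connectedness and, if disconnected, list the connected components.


(X, τ) is disconnected; components = [{n}, {o}, {p}].

Find clopen sets (U ∈ τ with X ∖ U ∈ τ):
  U = ∅, X ∖ U = {n, o, p} — both open, so U is clopen.
  U = {n}, X ∖ U = {o, p} — both open, so U is clopen.
  U = {o}, X ∖ U = {n, p} — both open, so U is clopen.
  U = {p}, X ∖ U = {n, o} — both open, so U is clopen.
  U = {n, o}, X ∖ U = {p} — both open, so U is clopen.
  U = {n, p}, X ∖ U = {o} — both open, so U is clopen.
  U = {o, p}, X ∖ U = {n} — both open, so U is clopen.
  U = {n, o, p}, X ∖ U = ∅ — both open, so U is clopen.
Nontrivial clopen(s) exist: e.g. {n}. So (X, τ) is disconnected.
Compute connected components by grouping points that agree on all clopens:
  component: {n}
  component: {o}
  component: {p}


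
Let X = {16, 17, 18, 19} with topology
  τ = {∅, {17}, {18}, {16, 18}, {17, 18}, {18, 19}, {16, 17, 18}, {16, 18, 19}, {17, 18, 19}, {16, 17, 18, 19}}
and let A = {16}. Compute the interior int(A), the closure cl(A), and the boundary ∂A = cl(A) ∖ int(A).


int(A) = ∅, cl(A) = {16}, ∂A = {16}.

Closed sets in (X, τ) are complements of opens:
  closed(X, τ) = {∅, {16}, {17}, {19}, {16, 17}, {16, 19}, {17, 19}, {16, 17, 19}, {16, 18, 19}, {16, 17, 18, 19}}.
int(A) = ⋃ {U ∈ τ : U ⊆ A}. Opens contained in A: ∅.
Taking the union of these: int(A) = ∅.
cl(A) = ⋂ {C closed : A ⊆ C}. Closed sets containing A: {16}, {16, 17}, {16, 19}, {16, 17, 19}, {16, 18, 19}, {16, 17, 18, 19}.
Intersecting these: cl(A) = {16}.
∂A = cl(A) ∖ int(A) = {16} ∖ ∅ = {16}.


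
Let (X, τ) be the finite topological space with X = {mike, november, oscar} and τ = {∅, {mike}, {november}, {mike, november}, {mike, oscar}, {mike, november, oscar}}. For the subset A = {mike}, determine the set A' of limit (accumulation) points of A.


A' = {oscar}

For each x ∈ X, list the open sets U ∈ τ with x ∈ U, then check whether U ∩ (A ∖ {x}) ≠ ∅ for every such U.
  x = mike: open {mike} ∋ x has {mike} ∩ (A ∖ {mike}) = ∅, so x is NOT a limit point.
  x = november: open {november} ∋ x has {november} ∩ (A ∖ {november}) = ∅, so x is NOT a limit point.
  x = oscar: opens ∋ x are {mike, oscar}, {mike, november, oscar}; each meets A ∖ {oscar}, so x IS a limit point.
Collecting: A' = {oscar}.


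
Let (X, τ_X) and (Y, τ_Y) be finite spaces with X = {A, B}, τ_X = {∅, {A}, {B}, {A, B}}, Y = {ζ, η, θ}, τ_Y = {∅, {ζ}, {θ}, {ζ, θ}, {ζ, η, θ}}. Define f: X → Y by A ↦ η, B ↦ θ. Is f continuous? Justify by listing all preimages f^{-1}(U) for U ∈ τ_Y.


f IS continuous.

Compute f^{-1}(U) for each U ∈ τ_Y:
  U = ∅: f^{-1}(U) = ∅ ∈ τ_X ✓.
  U = {ζ}: f^{-1}(U) = ∅ ∈ τ_X ✓.
  U = {θ}: f^{-1}(U) = {B} ∈ τ_X ✓.
  U = {ζ, θ}: f^{-1}(U) = {B} ∈ τ_X ✓.
  U = {ζ, η, θ}: f^{-1}(U) = {A, B} ∈ τ_X ✓.
Every preimage lies in τ_X, so f IS continuous.


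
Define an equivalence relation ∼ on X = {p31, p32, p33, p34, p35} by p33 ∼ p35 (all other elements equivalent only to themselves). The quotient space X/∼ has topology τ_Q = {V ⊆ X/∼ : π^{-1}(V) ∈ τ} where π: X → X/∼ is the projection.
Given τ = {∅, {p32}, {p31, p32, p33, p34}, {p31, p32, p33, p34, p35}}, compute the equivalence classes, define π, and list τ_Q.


X/∼ = {[p31], [p32], [p33=p35], [p34]}; |τ_Q| = 3.

Equivalence classes: [p31], [p32], [p33=p35], [p34].
Quotient map π: X → X/∼ sends p31 ↦ [p31], p32 ↦ [p32], p33 ↦ [p33=p35], p34 ↦ [p34], p35 ↦ [p33=p35].
For each subset V ⊆ X/∼, compute π^{-1}(V) ⊆ X and check whether π^{-1}(V) ∈ τ. V is open in τ_Q iff π^{-1}(V) ∈ τ.
  V = {}: π^{-1}(V) = ∅ ∈ τ ✓.
  V = {[p31]}: π^{-1}(V) = {p31} ∉ τ ✗.
  V = {[p32]}: π^{-1}(V) = {p32} ∈ τ ✓.
  V = {[p31], [p32]}: π^{-1}(V) = {p31, p32} ∉ τ ✗.
  V = {[p33=p35]}: π^{-1}(V) = {p33, p35} ∉ τ ✗.
  V = {[p31], [p33=p35]}: π^{-1}(V) = {p31, p33, p35} ∉ τ ✗.
  V = {[p32], [p33=p35]}: π^{-1}(V) = {p32, p33, p35} ∉ τ ✗.
  V = {[p31], [p32], [p33=p35]}: π^{-1}(V) = {p31, p32, p33, p35} ∉ τ ✗.
  V = {[p34]}: π^{-1}(V) = {p34} ∉ τ ✗.
  V = {[p31], [p34]}: π^{-1}(V) = {p31, p34} ∉ τ ✗.
  V = {[p32], [p34]}: π^{-1}(V) = {p32, p34} ∉ τ ✗.
  V = {[p31], [p32], [p34]}: π^{-1}(V) = {p31, p32, p34} ∉ τ ✗.
  V = {[p33=p35], [p34]}: π^{-1}(V) = {p33, p34, p35} ∉ τ ✗.
  V = {[p31], [p33=p35], [p34]}: π^{-1}(V) = {p31, p33, p34, p35} ∉ τ ✗.
  V = {[p32], [p33=p35], [p34]}: π^{-1}(V) = {p32, p33, p34, p35} ∉ τ ✗.
  V = {[p31], [p32], [p33=p35], [p34]}: π^{-1}(V) = {p31, p32, p33, p34, p35} ∈ τ ✓.
Open sets in the quotient: τ_Q = {{}, {[p32]}, {[p31], [p32], [p33=p35], [p34]}} (3 elements).


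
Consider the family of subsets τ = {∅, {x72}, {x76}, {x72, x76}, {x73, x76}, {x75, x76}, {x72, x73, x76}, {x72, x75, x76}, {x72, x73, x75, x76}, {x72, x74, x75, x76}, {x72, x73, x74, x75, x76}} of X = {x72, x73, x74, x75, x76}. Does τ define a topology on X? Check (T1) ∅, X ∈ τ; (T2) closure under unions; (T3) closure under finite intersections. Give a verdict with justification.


τ is NOT a topology on X.

Axiom (T1): ∅ ∈ τ? Yes; X ∈ τ? Yes.
Axiom (T2/T3): check pairwise unions and intersections of members of τ.
Counterexample for (T2): {x73, x76} ∪ {x75, x76} = {x73, x75, x76} ∉ τ. Therefore τ is NOT a topology.


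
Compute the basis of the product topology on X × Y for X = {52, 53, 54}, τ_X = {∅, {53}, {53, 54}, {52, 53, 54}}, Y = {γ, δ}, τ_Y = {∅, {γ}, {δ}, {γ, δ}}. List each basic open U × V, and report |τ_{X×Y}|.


Basis B = {∅ × ∅, {53} × {γ}, {53} × {δ}, {53} × {γ, δ}, {53, 54} × {γ}, {53, 54} × {δ}, {52, 53, 54} × {γ}, {52, 53, 54} × {δ}, {53, 54} × {γ, δ}, {52, 53, 54} × {γ, δ}}; |τ_{X×Y}| = 16.

Enumerate products U × V with U ∈ τ_X, V ∈ τ_Y (deduplicated):
  ∅ × ∅ = {} (∅)
  {53} × {γ} = {(53,γ)}
  {53} × {δ} = {(53,δ)}
  {53} × {γ, δ} = {(53,γ), (53,δ)}
  {53, 54} × {γ} = {(53,γ), (54,γ)}
  {53, 54} × {δ} = {(53,δ), (54,δ)}
  {52, 53, 54} × {γ} = {(52,γ), (53,γ), (54,γ)}
  {52, 53, 54} × {δ} = {(52,δ), (53,δ), (54,δ)}
  {53, 54} × {γ, δ} = {(53,γ), (53,δ), (54,γ), (54,δ)}
  {52, 53, 54} × {γ, δ} = {(52,γ), (52,δ), (53,γ), (53,δ), (54,γ), (54,δ)}
These 10 distinct sets form the basis B.
Close under arbitrary unions to get τ_{X×Y}; counting gives |τ_{X×Y}| = 16.


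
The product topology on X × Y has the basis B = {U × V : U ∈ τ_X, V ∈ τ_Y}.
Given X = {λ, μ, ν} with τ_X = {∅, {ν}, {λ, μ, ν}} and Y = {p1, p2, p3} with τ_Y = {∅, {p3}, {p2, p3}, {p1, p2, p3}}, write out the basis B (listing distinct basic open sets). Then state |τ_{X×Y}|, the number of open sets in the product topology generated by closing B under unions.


Basis B = {∅ × ∅, {ν} × {p3}, {ν} × {p2, p3}, {λ, μ, ν} × {p3}, {ν} × {p1, p2, p3}, {λ, μ, ν} × {p2, p3}, {λ, μ, ν} × {p1, p2, p3}}; |τ_{X×Y}| = 10.

Enumerate products U × V with U ∈ τ_X, V ∈ τ_Y (deduplicated):
  ∅ × ∅ = {} (∅)
  {ν} × {p3} = {(ν,p3)}
  {ν} × {p2, p3} = {(ν,p2), (ν,p3)}
  {λ, μ, ν} × {p3} = {(λ,p3), (μ,p3), (ν,p3)}
  {ν} × {p1, p2, p3} = {(ν,p1), (ν,p2), (ν,p3)}
  {λ, μ, ν} × {p2, p3} = {(λ,p2), (λ,p3), (μ,p2), (μ,p3), (ν,p2), (ν,p3)}
  {λ, μ, ν} × {p1, p2, p3} = {(λ,p1), (λ,p2), (λ,p3), (μ,p1), (μ,p2), (μ,p3), (ν,p1), (ν,p2), (ν,p3)}
These 7 distinct sets form the basis B.
Close under arbitrary unions to get τ_{X×Y}; counting gives |τ_{X×Y}| = 10.


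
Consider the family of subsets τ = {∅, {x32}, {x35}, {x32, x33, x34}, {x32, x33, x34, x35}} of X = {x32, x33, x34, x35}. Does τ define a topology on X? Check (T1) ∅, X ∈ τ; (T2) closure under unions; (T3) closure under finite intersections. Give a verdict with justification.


τ is NOT a topology on X.

Axiom (T1): ∅ ∈ τ? Yes; X ∈ τ? Yes.
Axiom (T2/T3): check pairwise unions and intersections of members of τ.
Counterexample for (T2): {x32} ∪ {x35} = {x32, x35} ∉ τ. Therefore τ is NOT a topology.


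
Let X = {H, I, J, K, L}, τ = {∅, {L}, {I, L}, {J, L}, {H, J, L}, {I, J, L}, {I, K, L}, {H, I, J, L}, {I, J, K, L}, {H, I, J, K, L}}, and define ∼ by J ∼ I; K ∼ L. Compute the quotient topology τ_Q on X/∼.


X/∼ = {[H], [I=J], [K=L]}; |τ_Q| = 3.

Equivalence classes: [H], [I=J], [K=L].
Quotient map π: X → X/∼ sends H ↦ [H], I ↦ [I=J], J ↦ [I=J], K ↦ [K=L], L ↦ [K=L].
For each subset V ⊆ X/∼, compute π^{-1}(V) ⊆ X and check whether π^{-1}(V) ∈ τ. V is open in τ_Q iff π^{-1}(V) ∈ τ.
  V = {}: π^{-1}(V) = ∅ ∈ τ ✓.
  V = {[H]}: π^{-1}(V) = {H} ∉ τ ✗.
  V = {[I=J]}: π^{-1}(V) = {I, J} ∉ τ ✗.
  V = {[H], [I=J]}: π^{-1}(V) = {H, I, J} ∉ τ ✗.
  V = {[K=L]}: π^{-1}(V) = {K, L} ∉ τ ✗.
  V = {[H], [K=L]}: π^{-1}(V) = {H, K, L} ∉ τ ✗.
  V = {[I=J], [K=L]}: π^{-1}(V) = {I, J, K, L} ∈ τ ✓.
  V = {[H], [I=J], [K=L]}: π^{-1}(V) = {H, I, J, K, L} ∈ τ ✓.
Open sets in the quotient: τ_Q = {{}, {[I=J], [K=L]}, {[H], [I=J], [K=L]}} (3 elements).


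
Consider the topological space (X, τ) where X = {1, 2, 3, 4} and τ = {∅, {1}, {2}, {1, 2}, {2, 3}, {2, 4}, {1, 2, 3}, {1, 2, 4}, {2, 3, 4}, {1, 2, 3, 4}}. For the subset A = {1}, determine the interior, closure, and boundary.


int(A) = {1}, cl(A) = {1}, ∂A = ∅.

Closed sets in (X, τ) are complements of opens:
  closed(X, τ) = {∅, {1}, {3}, {4}, {1, 3}, {1, 4}, {3, 4}, {1, 3, 4}, {2, 3, 4}, {1, 2, 3, 4}}.
int(A) = ⋃ {U ∈ τ : U ⊆ A}. Opens contained in A: ∅, {1}.
Taking the union of these: int(A) = {1}.
cl(A) = ⋂ {C closed : A ⊆ C}. Closed sets containing A: {1}, {1, 3}, {1, 4}, {1, 3, 4}, {1, 2, 3, 4}.
Intersecting these: cl(A) = {1}.
∂A = cl(A) ∖ int(A) = {1} ∖ {1} = ∅.


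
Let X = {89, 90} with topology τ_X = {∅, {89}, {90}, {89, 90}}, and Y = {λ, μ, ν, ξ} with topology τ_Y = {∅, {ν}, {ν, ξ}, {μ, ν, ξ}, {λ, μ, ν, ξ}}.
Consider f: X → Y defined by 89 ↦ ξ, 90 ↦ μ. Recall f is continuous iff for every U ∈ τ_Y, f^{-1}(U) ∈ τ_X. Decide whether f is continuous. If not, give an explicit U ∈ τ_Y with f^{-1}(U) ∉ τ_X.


f IS continuous.

Compute f^{-1}(U) for each U ∈ τ_Y:
  U = ∅: f^{-1}(U) = ∅ ∈ τ_X ✓.
  U = {ν}: f^{-1}(U) = ∅ ∈ τ_X ✓.
  U = {ν, ξ}: f^{-1}(U) = {89} ∈ τ_X ✓.
  U = {μ, ν, ξ}: f^{-1}(U) = {89, 90} ∈ τ_X ✓.
  U = {λ, μ, ν, ξ}: f^{-1}(U) = {89, 90} ∈ τ_X ✓.
Every preimage lies in τ_X, so f IS continuous.


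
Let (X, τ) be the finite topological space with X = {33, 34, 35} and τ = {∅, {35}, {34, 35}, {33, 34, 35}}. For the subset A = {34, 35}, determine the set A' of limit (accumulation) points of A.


A' = {33, 34}

For each x ∈ X, list the open sets U ∈ τ with x ∈ U, then check whether U ∩ (A ∖ {x}) ≠ ∅ for every such U.
  x = 33: opens ∋ x are {33, 34, 35}; each meets A ∖ {33}, so x IS a limit point.
  x = 34: opens ∋ x are {34, 35}, {33, 34, 35}; each meets A ∖ {34}, so x IS a limit point.
  x = 35: open {35} ∋ x has {35} ∩ (A ∖ {35}) = ∅, so x is NOT a limit point.
Collecting: A' = {33, 34}.


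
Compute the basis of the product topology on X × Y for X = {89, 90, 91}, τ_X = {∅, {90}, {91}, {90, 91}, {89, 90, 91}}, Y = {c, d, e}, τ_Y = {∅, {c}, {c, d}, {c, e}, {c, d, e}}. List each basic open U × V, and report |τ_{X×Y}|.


Basis B = {∅ × ∅, {90} × {c}, {91} × {c}, {90} × {c, d}, {90} × {c, e}, {90, 91} × {c}, {91} × {c, d}, {91} × {c, e}, {89, 90, 91} × {c}, {90} × {c, d, e}, {91} × {c, d, e}, {90, 91} × {c, d}, {90, 91} × {c, e}, {89, 90, 91} × {c, d}, {89, 90, 91} × {c, e}, {90, 91} × {c, d, e}, {89, 90, 91} × {c, d, e}}; |τ_{X×Y}| = 50.

Enumerate products U × V with U ∈ τ_X, V ∈ τ_Y (deduplicated):
  ∅ × ∅ = {} (∅)
  {90} × {c} = {(90,c)}
  {91} × {c} = {(91,c)}
  {90} × {c, d} = {(90,c), (90,d)}
  {90} × {c, e} = {(90,c), (90,e)}
  {90, 91} × {c} = {(90,c), (91,c)}
  {91} × {c, d} = {(91,c), (91,d)}
  {91} × {c, e} = {(91,c), (91,e)}
  {89, 90, 91} × {c} = {(89,c), (90,c), (91,c)}
  {90} × {c, d, e} = {(90,c), (90,d), (90,e)}
  {91} × {c, d, e} = {(91,c), (91,d), (91,e)}
  {90, 91} × {c, d} = {(90,c), (90,d), (91,c), (91,d)}
  {90, 91} × {c, e} = {(90,c), (90,e), (91,c), (91,e)}
  {89, 90, 91} × {c, d} = {(89,c), (89,d), (90,c), (90,d), (91,c), (91,d)}
  {89, 90, 91} × {c, e} = {(89,c), (89,e), (90,c), (90,e), (91,c), (91,e)}
  {90, 91} × {c, d, e} = {(90,c), (90,d), (90,e), (91,c), (91,d), (91,e)}
  {89, 90, 91} × {c, d, e} = {(89,c), (89,d), (89,e), (90,c), (90,d), (90,e), (91,c), (91,d), (91,e)}
These 17 distinct sets form the basis B.
Close under arbitrary unions to get τ_{X×Y}; counting gives |τ_{X×Y}| = 50.


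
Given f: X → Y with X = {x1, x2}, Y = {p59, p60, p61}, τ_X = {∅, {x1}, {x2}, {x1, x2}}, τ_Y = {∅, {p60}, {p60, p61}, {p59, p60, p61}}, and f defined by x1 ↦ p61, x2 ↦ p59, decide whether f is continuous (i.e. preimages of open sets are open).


f IS continuous.

Compute f^{-1}(U) for each U ∈ τ_Y:
  U = ∅: f^{-1}(U) = ∅ ∈ τ_X ✓.
  U = {p60}: f^{-1}(U) = ∅ ∈ τ_X ✓.
  U = {p60, p61}: f^{-1}(U) = {x1} ∈ τ_X ✓.
  U = {p59, p60, p61}: f^{-1}(U) = {x1, x2} ∈ τ_X ✓.
Every preimage lies in τ_X, so f IS continuous.


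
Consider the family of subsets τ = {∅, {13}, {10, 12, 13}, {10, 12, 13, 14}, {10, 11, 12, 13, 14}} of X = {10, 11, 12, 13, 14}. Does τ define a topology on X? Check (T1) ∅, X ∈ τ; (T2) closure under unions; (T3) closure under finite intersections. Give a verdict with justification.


τ IS a topology on X.

Axiom (T1): ∅ ∈ τ? Yes; X ∈ τ? Yes.
Axiom (T2/T3): check pairwise unions and intersections of members of τ.
All pairwise intersections and unions checked — each lies in τ. Therefore τ satisfies (T1), (T2), (T3): it IS a topology on X.


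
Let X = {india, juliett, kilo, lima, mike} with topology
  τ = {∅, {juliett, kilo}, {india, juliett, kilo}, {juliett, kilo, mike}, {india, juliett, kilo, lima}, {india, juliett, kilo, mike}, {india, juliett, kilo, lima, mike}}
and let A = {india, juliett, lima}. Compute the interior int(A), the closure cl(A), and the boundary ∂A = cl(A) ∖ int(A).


int(A) = ∅, cl(A) = {india, juliett, kilo, lima, mike}, ∂A = {india, juliett, kilo, lima, mike}.

Closed sets in (X, τ) are complements of opens:
  closed(X, τ) = {∅, {lima}, {mike}, {india, lima}, {lima, mike}, {india, lima, mike}, {india, juliett, kilo, lima, mike}}.
int(A) = ⋃ {U ∈ τ : U ⊆ A}. Opens contained in A: ∅.
Taking the union of these: int(A) = ∅.
cl(A) = ⋂ {C closed : A ⊆ C}. Closed sets containing A: {india, juliett, kilo, lima, mike}.
Intersecting these: cl(A) = {india, juliett, kilo, lima, mike}.
∂A = cl(A) ∖ int(A) = {india, juliett, kilo, lima, mike} ∖ ∅ = {india, juliett, kilo, lima, mike}.


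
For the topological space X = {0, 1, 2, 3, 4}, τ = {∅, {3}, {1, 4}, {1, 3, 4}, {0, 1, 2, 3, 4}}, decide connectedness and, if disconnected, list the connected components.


(X, τ) is connected.

Find clopen sets (U ∈ τ with X ∖ U ∈ τ):
  U = ∅, X ∖ U = {0, 1, 2, 3, 4} — both open, so U is clopen.
  U = {0, 1, 2, 3, 4}, X ∖ U = ∅ — both open, so U is clopen.
Only trivial clopens (∅ and X) exist, so (X, τ) is connected.
Compute connected components by grouping points that agree on all clopens:
  component: {0, 1, 2, 3, 4}


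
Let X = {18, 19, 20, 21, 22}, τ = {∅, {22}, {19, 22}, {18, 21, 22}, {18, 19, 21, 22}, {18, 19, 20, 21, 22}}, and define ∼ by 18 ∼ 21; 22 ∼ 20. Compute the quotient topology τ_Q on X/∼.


X/∼ = {[18=21], [19], [20=22]}; |τ_Q| = 2.

Equivalence classes: [18=21], [19], [20=22].
Quotient map π: X → X/∼ sends 18 ↦ [18=21], 19 ↦ [19], 20 ↦ [20=22], 21 ↦ [18=21], 22 ↦ [20=22].
For each subset V ⊆ X/∼, compute π^{-1}(V) ⊆ X and check whether π^{-1}(V) ∈ τ. V is open in τ_Q iff π^{-1}(V) ∈ τ.
  V = {}: π^{-1}(V) = ∅ ∈ τ ✓.
  V = {[18=21]}: π^{-1}(V) = {18, 21} ∉ τ ✗.
  V = {[19]}: π^{-1}(V) = {19} ∉ τ ✗.
  V = {[18=21], [19]}: π^{-1}(V) = {18, 19, 21} ∉ τ ✗.
  V = {[20=22]}: π^{-1}(V) = {20, 22} ∉ τ ✗.
  V = {[18=21], [20=22]}: π^{-1}(V) = {18, 20, 21, 22} ∉ τ ✗.
  V = {[19], [20=22]}: π^{-1}(V) = {19, 20, 22} ∉ τ ✗.
  V = {[18=21], [19], [20=22]}: π^{-1}(V) = {18, 19, 20, 21, 22} ∈ τ ✓.
Open sets in the quotient: τ_Q = {{}, {[18=21], [19], [20=22]}} (2 elements).


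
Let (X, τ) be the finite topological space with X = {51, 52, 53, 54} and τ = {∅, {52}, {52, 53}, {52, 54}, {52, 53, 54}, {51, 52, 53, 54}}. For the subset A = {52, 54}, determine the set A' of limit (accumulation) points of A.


A' = {51, 53, 54}

For each x ∈ X, list the open sets U ∈ τ with x ∈ U, then check whether U ∩ (A ∖ {x}) ≠ ∅ for every such U.
  x = 51: opens ∋ x are {51, 52, 53, 54}; each meets A ∖ {51}, so x IS a limit point.
  x = 52: open {52} ∋ x has {52} ∩ (A ∖ {52}) = ∅, so x is NOT a limit point.
  x = 53: opens ∋ x are {52, 53}, {52, 53, 54}, {51, 52, 53, 54}; each meets A ∖ {53}, so x IS a limit point.
  x = 54: opens ∋ x are {52, 54}, {52, 53, 54}, {51, 52, 53, 54}; each meets A ∖ {54}, so x IS a limit point.
Collecting: A' = {51, 53, 54}.


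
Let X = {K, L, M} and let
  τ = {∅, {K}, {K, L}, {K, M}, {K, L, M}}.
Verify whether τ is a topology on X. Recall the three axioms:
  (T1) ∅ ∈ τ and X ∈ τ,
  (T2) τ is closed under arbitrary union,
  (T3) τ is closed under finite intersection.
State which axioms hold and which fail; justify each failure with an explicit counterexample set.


τ IS a topology on X.

Axiom (T1): ∅ ∈ τ? Yes; X ∈ τ? Yes.
Axiom (T2/T3): check pairwise unions and intersections of members of τ.
All pairwise intersections and unions checked — each lies in τ. Therefore τ satisfies (T1), (T2), (T3): it IS a topology on X.


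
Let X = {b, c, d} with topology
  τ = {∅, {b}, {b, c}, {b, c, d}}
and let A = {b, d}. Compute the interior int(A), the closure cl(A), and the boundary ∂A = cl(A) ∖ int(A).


int(A) = {b}, cl(A) = {b, c, d}, ∂A = {c, d}.

Closed sets in (X, τ) are complements of opens:
  closed(X, τ) = {∅, {d}, {c, d}, {b, c, d}}.
int(A) = ⋃ {U ∈ τ : U ⊆ A}. Opens contained in A: ∅, {b}.
Taking the union of these: int(A) = {b}.
cl(A) = ⋂ {C closed : A ⊆ C}. Closed sets containing A: {b, c, d}.
Intersecting these: cl(A) = {b, c, d}.
∂A = cl(A) ∖ int(A) = {b, c, d} ∖ {b} = {c, d}.


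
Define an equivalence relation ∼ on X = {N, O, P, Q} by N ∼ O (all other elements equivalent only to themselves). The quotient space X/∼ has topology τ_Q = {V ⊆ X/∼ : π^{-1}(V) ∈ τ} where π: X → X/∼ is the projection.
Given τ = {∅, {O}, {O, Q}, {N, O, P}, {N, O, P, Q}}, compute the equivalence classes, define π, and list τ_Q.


X/∼ = {[N=O], [P], [Q]}; |τ_Q| = 3.

Equivalence classes: [N=O], [P], [Q].
Quotient map π: X → X/∼ sends N ↦ [N=O], O ↦ [N=O], P ↦ [P], Q ↦ [Q].
For each subset V ⊆ X/∼, compute π^{-1}(V) ⊆ X and check whether π^{-1}(V) ∈ τ. V is open in τ_Q iff π^{-1}(V) ∈ τ.
  V = {}: π^{-1}(V) = ∅ ∈ τ ✓.
  V = {[N=O]}: π^{-1}(V) = {N, O} ∉ τ ✗.
  V = {[P]}: π^{-1}(V) = {P} ∉ τ ✗.
  V = {[N=O], [P]}: π^{-1}(V) = {N, O, P} ∈ τ ✓.
  V = {[Q]}: π^{-1}(V) = {Q} ∉ τ ✗.
  V = {[N=O], [Q]}: π^{-1}(V) = {N, O, Q} ∉ τ ✗.
  V = {[P], [Q]}: π^{-1}(V) = {P, Q} ∉ τ ✗.
  V = {[N=O], [P], [Q]}: π^{-1}(V) = {N, O, P, Q} ∈ τ ✓.
Open sets in the quotient: τ_Q = {{}, {[N=O], [P]}, {[N=O], [P], [Q]}} (3 elements).


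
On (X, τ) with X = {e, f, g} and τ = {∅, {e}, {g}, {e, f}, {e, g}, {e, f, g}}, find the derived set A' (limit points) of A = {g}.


A' = ∅

For each x ∈ X, list the open sets U ∈ τ with x ∈ U, then check whether U ∩ (A ∖ {x}) ≠ ∅ for every such U.
  x = e: open {e} ∋ x has {e} ∩ (A ∖ {e}) = ∅, so x is NOT a limit point.
  x = f: open {e, f} ∋ x has {e, f} ∩ (A ∖ {f}) = ∅, so x is NOT a limit point.
  x = g: open {g} ∋ x has {g} ∩ (A ∖ {g}) = ∅, so x is NOT a limit point.
Collecting: A' = ∅.


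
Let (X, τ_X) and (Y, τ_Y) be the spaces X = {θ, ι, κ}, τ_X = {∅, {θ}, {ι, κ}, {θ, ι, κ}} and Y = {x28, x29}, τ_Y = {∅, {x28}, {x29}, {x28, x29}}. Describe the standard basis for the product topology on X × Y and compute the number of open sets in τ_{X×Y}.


Basis B = {∅ × ∅, {θ} × {x28}, {θ} × {x29}, {θ} × {x28, x29}, {ι, κ} × {x28}, {ι, κ} × {x29}, {θ, ι, κ} × {x28}, {θ, ι, κ} × {x29}, {ι, κ} × {x28, x29}, {θ, ι, κ} × {x28, x29}}; |τ_{X×Y}| = 16.

Enumerate products U × V with U ∈ τ_X, V ∈ τ_Y (deduplicated):
  ∅ × ∅ = {} (∅)
  {θ} × {x28} = {(θ,x28)}
  {θ} × {x29} = {(θ,x29)}
  {θ} × {x28, x29} = {(θ,x28), (θ,x29)}
  {ι, κ} × {x28} = {(ι,x28), (κ,x28)}
  {ι, κ} × {x29} = {(ι,x29), (κ,x29)}
  {θ, ι, κ} × {x28} = {(θ,x28), (ι,x28), (κ,x28)}
  {θ, ι, κ} × {x29} = {(θ,x29), (ι,x29), (κ,x29)}
  {ι, κ} × {x28, x29} = {(ι,x28), (ι,x29), (κ,x28), (κ,x29)}
  {θ, ι, κ} × {x28, x29} = {(θ,x28), (θ,x29), (ι,x28), (ι,x29), (κ,x28), (κ,x29)}
These 10 distinct sets form the basis B.
Close under arbitrary unions to get τ_{X×Y}; counting gives |τ_{X×Y}| = 16.


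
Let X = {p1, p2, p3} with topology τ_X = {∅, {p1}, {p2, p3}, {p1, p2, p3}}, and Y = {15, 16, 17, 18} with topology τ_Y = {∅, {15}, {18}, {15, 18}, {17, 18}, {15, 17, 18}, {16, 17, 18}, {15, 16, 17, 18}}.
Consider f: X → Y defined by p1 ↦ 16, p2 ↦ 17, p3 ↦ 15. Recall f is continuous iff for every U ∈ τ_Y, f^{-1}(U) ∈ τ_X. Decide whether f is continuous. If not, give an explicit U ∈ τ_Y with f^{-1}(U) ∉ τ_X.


f is NOT continuous.

Compute f^{-1}(U) for each U ∈ τ_Y:
  U = ∅: f^{-1}(U) = ∅ ∈ τ_X ✓.
  U = {15}: f^{-1}(U) = {p3} ∉ τ_X ✗.
  U = {18}: f^{-1}(U) = ∅ ∈ τ_X ✓.
  U = {15, 18}: f^{-1}(U) = {p3} ∉ τ_X ✗.
  U = {17, 18}: f^{-1}(U) = {p2} ∉ τ_X ✗.
  U = {15, 17, 18}: f^{-1}(U) = {p2, p3} ∈ τ_X ✓.
  U = {16, 17, 18}: f^{-1}(U) = {p1, p2} ∉ τ_X ✗.
  U = {15, 16, 17, 18}: f^{-1}(U) = {p1, p2, p3} ∈ τ_X ✓.
Found U = {15} with f^{-1}(U) = {p3} not in τ_X. Therefore f is NOT continuous.


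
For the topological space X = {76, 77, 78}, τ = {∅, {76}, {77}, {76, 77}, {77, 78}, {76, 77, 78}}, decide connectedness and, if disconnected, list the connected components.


(X, τ) is disconnected; components = [{76}, {77, 78}].

Find clopen sets (U ∈ τ with X ∖ U ∈ τ):
  U = ∅, X ∖ U = {76, 77, 78} — both open, so U is clopen.
  U = {76}, X ∖ U = {77, 78} — both open, so U is clopen.
  U = {77, 78}, X ∖ U = {76} — both open, so U is clopen.
  U = {76, 77, 78}, X ∖ U = ∅ — both open, so U is clopen.
Nontrivial clopen(s) exist: e.g. {76}. So (X, τ) is disconnected.
Compute connected components by grouping points that agree on all clopens:
  component: {76}
  component: {77, 78}


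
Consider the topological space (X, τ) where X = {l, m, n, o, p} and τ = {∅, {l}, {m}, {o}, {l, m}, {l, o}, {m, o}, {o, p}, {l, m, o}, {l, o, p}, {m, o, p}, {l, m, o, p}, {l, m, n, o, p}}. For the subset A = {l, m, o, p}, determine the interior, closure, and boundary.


int(A) = {l, m, o, p}, cl(A) = {l, m, n, o, p}, ∂A = {n}.

Closed sets in (X, τ) are complements of opens:
  closed(X, τ) = {∅, {n}, {l, n}, {m, n}, {n, p}, {l, m, n}, {l, n, p}, {m, n, p}, {n, o, p}, {l, m, n, p}, {l, n, o, p}, {m, n, o, p}, {l, m, n, o, p}}.
int(A) = ⋃ {U ∈ τ : U ⊆ A}. Opens contained in A: ∅, {l}, {m}, {o}, {l, m}, {l, o}, {m, o}, {o, p}, {l, m, o}, {l, o, p}, {m, o, p}, {l, m, o, p}.
Taking the union of these: int(A) = {l, m, o, p}.
cl(A) = ⋂ {C closed : A ⊆ C}. Closed sets containing A: {l, m, n, o, p}.
Intersecting these: cl(A) = {l, m, n, o, p}.
∂A = cl(A) ∖ int(A) = {l, m, n, o, p} ∖ {l, m, o, p} = {n}.


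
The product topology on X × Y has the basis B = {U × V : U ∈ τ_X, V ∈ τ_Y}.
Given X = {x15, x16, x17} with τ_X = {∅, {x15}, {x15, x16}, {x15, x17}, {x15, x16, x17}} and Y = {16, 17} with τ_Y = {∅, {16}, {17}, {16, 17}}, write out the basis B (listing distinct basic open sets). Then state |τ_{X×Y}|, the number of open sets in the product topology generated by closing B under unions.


Basis B = {∅ × ∅, {x15} × {16}, {x15} × {17}, {x15} × {16, 17}, {x15, x16} × {16}, {x15, x17} × {16}, {x15, x16} × {17}, {x15, x17} × {17}, {x15, x16, x17} × {16}, {x15, x16, x17} × {17}, {x15, x16} × {16, 17}, {x15, x17} × {16, 17}, {x15, x16, x17} × {16, 17}}; |τ_{X×Y}| = 25.

Enumerate products U × V with U ∈ τ_X, V ∈ τ_Y (deduplicated):
  ∅ × ∅ = {} (∅)
  {x15} × {16} = {(x15,16)}
  {x15} × {17} = {(x15,17)}
  {x15} × {16, 17} = {(x15,16), (x15,17)}
  {x15, x16} × {16} = {(x15,16), (x16,16)}
  {x15, x17} × {16} = {(x15,16), (x17,16)}
  {x15, x16} × {17} = {(x15,17), (x16,17)}
  {x15, x17} × {17} = {(x15,17), (x17,17)}
  {x15, x16, x17} × {16} = {(x15,16), (x16,16), (x17,16)}
  {x15, x16, x17} × {17} = {(x15,17), (x16,17), (x17,17)}
  {x15, x16} × {16, 17} = {(x15,16), (x15,17), (x16,16), (x16,17)}
  {x15, x17} × {16, 17} = {(x15,16), (x15,17), (x17,16), (x17,17)}
  {x15, x16, x17} × {16, 17} = {(x15,16), (x15,17), (x16,16), (x16,17), (x17,16), (x17,17)}
These 13 distinct sets form the basis B.
Close under arbitrary unions to get τ_{X×Y}; counting gives |τ_{X×Y}| = 25.


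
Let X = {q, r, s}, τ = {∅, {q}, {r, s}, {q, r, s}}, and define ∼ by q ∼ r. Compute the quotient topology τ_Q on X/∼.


X/∼ = {[q=r], [s]}; |τ_Q| = 2.

Equivalence classes: [q=r], [s].
Quotient map π: X → X/∼ sends q ↦ [q=r], r ↦ [q=r], s ↦ [s].
For each subset V ⊆ X/∼, compute π^{-1}(V) ⊆ X and check whether π^{-1}(V) ∈ τ. V is open in τ_Q iff π^{-1}(V) ∈ τ.
  V = {}: π^{-1}(V) = ∅ ∈ τ ✓.
  V = {[q=r]}: π^{-1}(V) = {q, r} ∉ τ ✗.
  V = {[s]}: π^{-1}(V) = {s} ∉ τ ✗.
  V = {[q=r], [s]}: π^{-1}(V) = {q, r, s} ∈ τ ✓.
Open sets in the quotient: τ_Q = {{}, {[q=r], [s]}} (2 elements).


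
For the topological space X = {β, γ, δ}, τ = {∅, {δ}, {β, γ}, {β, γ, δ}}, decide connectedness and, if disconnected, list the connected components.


(X, τ) is disconnected; components = [{δ}, {β, γ}].

Find clopen sets (U ∈ τ with X ∖ U ∈ τ):
  U = ∅, X ∖ U = {β, γ, δ} — both open, so U is clopen.
  U = {δ}, X ∖ U = {β, γ} — both open, so U is clopen.
  U = {β, γ}, X ∖ U = {δ} — both open, so U is clopen.
  U = {β, γ, δ}, X ∖ U = ∅ — both open, so U is clopen.
Nontrivial clopen(s) exist: e.g. {δ}. So (X, τ) is disconnected.
Compute connected components by grouping points that agree on all clopens:
  component: {δ}
  component: {β, γ}


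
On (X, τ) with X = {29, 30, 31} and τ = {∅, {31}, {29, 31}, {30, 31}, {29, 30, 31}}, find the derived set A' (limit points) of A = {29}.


A' = ∅

For each x ∈ X, list the open sets U ∈ τ with x ∈ U, then check whether U ∩ (A ∖ {x}) ≠ ∅ for every such U.
  x = 29: open {29, 31} ∋ x has {29, 31} ∩ (A ∖ {29}) = ∅, so x is NOT a limit point.
  x = 30: open {30, 31} ∋ x has {30, 31} ∩ (A ∖ {30}) = ∅, so x is NOT a limit point.
  x = 31: open {31} ∋ x has {31} ∩ (A ∖ {31}) = ∅, so x is NOT a limit point.
Collecting: A' = ∅.


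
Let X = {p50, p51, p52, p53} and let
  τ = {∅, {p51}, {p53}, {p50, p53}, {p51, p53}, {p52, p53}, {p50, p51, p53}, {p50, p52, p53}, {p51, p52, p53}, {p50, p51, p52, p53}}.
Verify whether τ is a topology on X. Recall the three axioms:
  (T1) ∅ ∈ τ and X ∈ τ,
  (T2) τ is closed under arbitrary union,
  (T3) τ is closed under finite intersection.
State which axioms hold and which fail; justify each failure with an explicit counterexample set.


τ IS a topology on X.

Axiom (T1): ∅ ∈ τ? Yes; X ∈ τ? Yes.
Axiom (T2/T3): check pairwise unions and intersections of members of τ.
All pairwise intersections and unions checked — each lies in τ. Therefore τ satisfies (T1), (T2), (T3): it IS a topology on X.


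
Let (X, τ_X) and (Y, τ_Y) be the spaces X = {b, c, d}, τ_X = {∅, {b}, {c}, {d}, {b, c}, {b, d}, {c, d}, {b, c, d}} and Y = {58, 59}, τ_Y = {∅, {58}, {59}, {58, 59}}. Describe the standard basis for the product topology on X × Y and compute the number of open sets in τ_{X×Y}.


Basis B = {∅ × ∅, {b} × {58}, {b} × {59}, {c} × {58}, {c} × {59}, {d} × {58}, {d} × {59}, {b} × {58, 59}, {b, c} × {58}, {b, d} × {58}, {b, c} × {59}, {b, d} × {59}, {c} × {58, 59}, {c, d} × {58}, {c, d} × {59}, {d} × {58, 59}, {b, c, d} × {58}, {b, c, d} × {59}, {b, c} × {58, 59}, {b, d} × {58, 59}, {c, d} × {58, 59}, {b, c, d} × {58, 59}}; |τ_{X×Y}| = 64.

Enumerate products U × V with U ∈ τ_X, V ∈ τ_Y (deduplicated):
  ∅ × ∅ = {} (∅)
  {b} × {58} = {(b,58)}
  {b} × {59} = {(b,59)}
  {c} × {58} = {(c,58)}
  {c} × {59} = {(c,59)}
  {d} × {58} = {(d,58)}
  {d} × {59} = {(d,59)}
  {b} × {58, 59} = {(b,58), (b,59)}
  {b, c} × {58} = {(b,58), (c,58)}
  {b, d} × {58} = {(b,58), (d,58)}
  {b, c} × {59} = {(b,59), (c,59)}
  {b, d} × {59} = {(b,59), (d,59)}
  {c} × {58, 59} = {(c,58), (c,59)}
  {c, d} × {58} = {(c,58), (d,58)}
  {c, d} × {59} = {(c,59), (d,59)}
  {d} × {58, 59} = {(d,58), (d,59)}
  {b, c, d} × {58} = {(b,58), (c,58), (d,58)}
  {b, c, d} × {59} = {(b,59), (c,59), (d,59)}
  {b, c} × {58, 59} = {(b,58), (b,59), (c,58), (c,59)}
  {b, d} × {58, 59} = {(b,58), (b,59), (d,58), (d,59)}
  {c, d} × {58, 59} = {(c,58), (c,59), (d,58), (d,59)}
  {b, c, d} × {58, 59} = {(b,58), (b,59), (c,58), (c,59), (d,58), (d,59)}
These 22 distinct sets form the basis B.
Close under arbitrary unions to get τ_{X×Y}; counting gives |τ_{X×Y}| = 64.


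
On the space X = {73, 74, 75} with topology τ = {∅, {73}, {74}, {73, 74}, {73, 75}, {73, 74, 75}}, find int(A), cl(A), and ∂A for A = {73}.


int(A) = {73}, cl(A) = {73, 75}, ∂A = {75}.

Closed sets in (X, τ) are complements of opens:
  closed(X, τ) = {∅, {74}, {75}, {73, 75}, {74, 75}, {73, 74, 75}}.
int(A) = ⋃ {U ∈ τ : U ⊆ A}. Opens contained in A: ∅, {73}.
Taking the union of these: int(A) = {73}.
cl(A) = ⋂ {C closed : A ⊆ C}. Closed sets containing A: {73, 75}, {73, 74, 75}.
Intersecting these: cl(A) = {73, 75}.
∂A = cl(A) ∖ int(A) = {73, 75} ∖ {73} = {75}.


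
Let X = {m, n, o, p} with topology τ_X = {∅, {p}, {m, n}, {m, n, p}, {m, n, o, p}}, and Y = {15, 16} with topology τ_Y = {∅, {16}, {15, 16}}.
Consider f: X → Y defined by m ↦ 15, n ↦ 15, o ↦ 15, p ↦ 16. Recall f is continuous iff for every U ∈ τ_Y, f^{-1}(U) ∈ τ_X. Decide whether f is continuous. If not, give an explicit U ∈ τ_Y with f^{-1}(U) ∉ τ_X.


f IS continuous.

Compute f^{-1}(U) for each U ∈ τ_Y:
  U = ∅: f^{-1}(U) = ∅ ∈ τ_X ✓.
  U = {16}: f^{-1}(U) = {p} ∈ τ_X ✓.
  U = {15, 16}: f^{-1}(U) = {m, n, o, p} ∈ τ_X ✓.
Every preimage lies in τ_X, so f IS continuous.


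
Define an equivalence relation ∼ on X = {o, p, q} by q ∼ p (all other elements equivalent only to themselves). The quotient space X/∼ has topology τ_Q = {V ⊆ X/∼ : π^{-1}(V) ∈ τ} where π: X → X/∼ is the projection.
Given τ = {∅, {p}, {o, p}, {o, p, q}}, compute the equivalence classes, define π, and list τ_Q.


X/∼ = {[o], [p=q]}; |τ_Q| = 2.

Equivalence classes: [o], [p=q].
Quotient map π: X → X/∼ sends o ↦ [o], p ↦ [p=q], q ↦ [p=q].
For each subset V ⊆ X/∼, compute π^{-1}(V) ⊆ X and check whether π^{-1}(V) ∈ τ. V is open in τ_Q iff π^{-1}(V) ∈ τ.
  V = {}: π^{-1}(V) = ∅ ∈ τ ✓.
  V = {[o]}: π^{-1}(V) = {o} ∉ τ ✗.
  V = {[p=q]}: π^{-1}(V) = {p, q} ∉ τ ✗.
  V = {[o], [p=q]}: π^{-1}(V) = {o, p, q} ∈ τ ✓.
Open sets in the quotient: τ_Q = {{}, {[o], [p=q]}} (2 elements).


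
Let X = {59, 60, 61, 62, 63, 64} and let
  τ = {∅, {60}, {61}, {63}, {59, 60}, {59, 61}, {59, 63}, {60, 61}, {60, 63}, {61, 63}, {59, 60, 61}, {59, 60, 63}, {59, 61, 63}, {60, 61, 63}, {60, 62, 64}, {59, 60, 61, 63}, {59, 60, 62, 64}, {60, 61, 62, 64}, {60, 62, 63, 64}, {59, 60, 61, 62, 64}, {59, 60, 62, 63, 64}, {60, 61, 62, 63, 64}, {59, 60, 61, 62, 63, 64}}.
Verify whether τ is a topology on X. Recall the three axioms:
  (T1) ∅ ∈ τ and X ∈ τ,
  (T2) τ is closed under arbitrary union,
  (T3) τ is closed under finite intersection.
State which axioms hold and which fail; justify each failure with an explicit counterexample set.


τ is NOT a topology on X.

Axiom (T1): ∅ ∈ τ? Yes; X ∈ τ? Yes.
Axiom (T2/T3): check pairwise unions and intersections of members of τ.
Counterexample for (T3): {59, 60} ∩ {59, 61} = {59} ∉ τ. Therefore τ is NOT a topology.


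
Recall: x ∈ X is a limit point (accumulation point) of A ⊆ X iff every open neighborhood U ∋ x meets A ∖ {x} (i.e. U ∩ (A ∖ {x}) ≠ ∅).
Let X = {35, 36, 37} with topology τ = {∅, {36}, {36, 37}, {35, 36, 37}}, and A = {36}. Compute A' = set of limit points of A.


A' = {35, 37}

For each x ∈ X, list the open sets U ∈ τ with x ∈ U, then check whether U ∩ (A ∖ {x}) ≠ ∅ for every such U.
  x = 35: opens ∋ x are {35, 36, 37}; each meets A ∖ {35}, so x IS a limit point.
  x = 36: open {36} ∋ x has {36} ∩ (A ∖ {36}) = ∅, so x is NOT a limit point.
  x = 37: opens ∋ x are {36, 37}, {35, 36, 37}; each meets A ∖ {37}, so x IS a limit point.
Collecting: A' = {35, 37}.


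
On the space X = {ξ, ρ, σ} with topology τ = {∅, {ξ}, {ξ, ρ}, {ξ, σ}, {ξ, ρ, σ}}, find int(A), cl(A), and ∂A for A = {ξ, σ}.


int(A) = {ξ, σ}, cl(A) = {ξ, ρ, σ}, ∂A = {ρ}.

Closed sets in (X, τ) are complements of opens:
  closed(X, τ) = {∅, {ρ}, {σ}, {ρ, σ}, {ξ, ρ, σ}}.
int(A) = ⋃ {U ∈ τ : U ⊆ A}. Opens contained in A: ∅, {ξ}, {ξ, σ}.
Taking the union of these: int(A) = {ξ, σ}.
cl(A) = ⋂ {C closed : A ⊆ C}. Closed sets containing A: {ξ, ρ, σ}.
Intersecting these: cl(A) = {ξ, ρ, σ}.
∂A = cl(A) ∖ int(A) = {ξ, ρ, σ} ∖ {ξ, σ} = {ρ}.


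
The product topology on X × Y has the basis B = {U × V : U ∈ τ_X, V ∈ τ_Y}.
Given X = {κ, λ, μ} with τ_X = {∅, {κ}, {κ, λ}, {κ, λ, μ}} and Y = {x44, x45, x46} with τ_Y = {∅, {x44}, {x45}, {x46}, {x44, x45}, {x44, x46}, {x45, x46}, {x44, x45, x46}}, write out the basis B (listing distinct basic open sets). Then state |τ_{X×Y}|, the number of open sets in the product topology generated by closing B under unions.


Basis B = {∅ × ∅, {κ} × {x44}, {κ} × {x45}, {κ} × {x46}, {κ} × {x44, x45}, {κ} × {x44, x46}, {κ, λ} × {x44}, {κ} × {x45, x46}, {κ, λ} × {x45}, {κ, λ} × {x46}, {κ} × {x44, x45, x46}, {κ, λ, μ} × {x44}, {κ, λ, μ} × {x45}, {κ, λ, μ} × {x46}, {κ, λ} × {x44, x45}, {κ, λ} × {x44, x46}, {κ, λ} × {x45, x46}, {κ, λ} × {x44, x45, x46}, {κ, λ, μ} × {x44, x45}, {κ, λ, μ} × {x44, x46}, {κ, λ, μ} × {x45, x46}, {κ, λ, μ} × {x44, x45, x46}}; |τ_{X×Y}| = 64.

Enumerate products U × V with U ∈ τ_X, V ∈ τ_Y (deduplicated):
  ∅ × ∅ = {} (∅)
  {κ} × {x44} = {(κ,x44)}
  {κ} × {x45} = {(κ,x45)}
  {κ} × {x46} = {(κ,x46)}
  {κ} × {x44, x45} = {(κ,x44), (κ,x45)}
  {κ} × {x44, x46} = {(κ,x44), (κ,x46)}
  {κ, λ} × {x44} = {(κ,x44), (λ,x44)}
  {κ} × {x45, x46} = {(κ,x45), (κ,x46)}
  {κ, λ} × {x45} = {(κ,x45), (λ,x45)}
  {κ, λ} × {x46} = {(κ,x46), (λ,x46)}
  {κ} × {x44, x45, x46} = {(κ,x44), (κ,x45), (κ,x46)}
  {κ, λ, μ} × {x44} = {(κ,x44), (λ,x44), (μ,x44)}
  {κ, λ, μ} × {x45} = {(κ,x45), (λ,x45), (μ,x45)}
  {κ, λ, μ} × {x46} = {(κ,x46), (λ,x46), (μ,x46)}
  {κ, λ} × {x44, x45} = {(κ,x44), (κ,x45), (λ,x44), (λ,x45)}
  {κ, λ} × {x44, x46} = {(κ,x44), (κ,x46), (λ,x44), (λ,x46)}
  {κ, λ} × {x45, x46} = {(κ,x45), (κ,x46), (λ,x45), (λ,x46)}
  {κ, λ} × {x44, x45, x46} = {(κ,x44), (κ,x45), (κ,x46), (λ,x44), (λ,x45), (λ,x46)}
  {κ, λ, μ} × {x44, x45} = {(κ,x44), (κ,x45), (λ,x44), (λ,x45), (μ,x44), (μ,x45)}
  {κ, λ, μ} × {x44, x46} = {(κ,x44), (κ,x46), (λ,x44), (λ,x46), (μ,x44), (μ,x46)}
  {κ, λ, μ} × {x45, x46} = {(κ,x45), (κ,x46), (λ,x45), (λ,x46), (μ,x45), (μ,x46)}
  {κ, λ, μ} × {x44, x45, x46} = {(κ,x44), (κ,x45), (κ,x46), (λ,x44), (λ,x45), (λ,x46), (μ,x44), (μ,x45), (μ,x46)}
These 22 distinct sets form the basis B.
Close under arbitrary unions to get τ_{X×Y}; counting gives |τ_{X×Y}| = 64.
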